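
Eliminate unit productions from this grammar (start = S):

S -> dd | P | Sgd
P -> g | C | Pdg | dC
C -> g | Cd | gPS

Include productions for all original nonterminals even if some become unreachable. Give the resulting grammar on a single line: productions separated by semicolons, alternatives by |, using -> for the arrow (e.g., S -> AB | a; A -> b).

S -> g | Cd | dC | dd | Pdg | Sgd | gPS; C -> g | Cd | gPS; P -> g | Cd | dC | Pdg | gPS

Unit productions: P->C, S->P.
Unit pairs (A ⇒* B via units): (P,C), (S,C), (S,P).
S: inherits non-unit rules of {C, P, S} → Cd | Pdg | Sgd | dC | dd | g | gPS.
C: inherits non-unit rules of {C} → Cd | g | gPS.
P: inherits non-unit rules of {C, P} → Cd | Pdg | dC | g | gPS.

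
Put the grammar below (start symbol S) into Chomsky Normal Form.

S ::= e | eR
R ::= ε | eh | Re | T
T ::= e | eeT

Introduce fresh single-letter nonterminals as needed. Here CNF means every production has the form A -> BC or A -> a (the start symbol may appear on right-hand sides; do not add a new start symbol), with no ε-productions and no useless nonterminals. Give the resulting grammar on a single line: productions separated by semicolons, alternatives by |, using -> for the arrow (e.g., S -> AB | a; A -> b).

S -> e | AR; A -> e; B -> h; C -> AT; D -> AT; R -> e | AB | AC | RA; T -> e | AD

Nullable: {R}; after ε-elimination: S -> e | eR; R -> T | e | Re | eh; T -> e | eeT.
After unit-elimination: S -> e | eR; R -> e | Re | eh | eeT; T -> e | eeT.
TERM: introduce A -> e, B -> h and substitute in every rule of length ≥2.
BIN: R -> AAT becomes R -> AC, C -> AT; T -> AAT becomes T -> AD, D -> AT.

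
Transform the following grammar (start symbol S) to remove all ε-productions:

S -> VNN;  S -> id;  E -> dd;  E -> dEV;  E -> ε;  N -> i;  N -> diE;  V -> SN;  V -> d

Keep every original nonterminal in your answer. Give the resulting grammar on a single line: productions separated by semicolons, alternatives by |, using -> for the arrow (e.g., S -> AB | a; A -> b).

Nullable set: {E}.
Drop E -> ε.
E -> dEV: E nullable, giving dEV | dV.
N -> diE: E nullable, giving di | diE.
Unchanged (no nullable symbols): S -> VNN; S -> id; E -> dd; N -> i; V -> SN; V -> d.

S -> id | VNN; E -> dV | dd | dEV; N -> i | di | diE; V -> d | SN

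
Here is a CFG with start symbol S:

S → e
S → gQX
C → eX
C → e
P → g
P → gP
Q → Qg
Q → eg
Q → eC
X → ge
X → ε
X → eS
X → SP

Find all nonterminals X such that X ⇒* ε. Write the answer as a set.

{X}

Directly nullable (have an ε-rule): {X}.
Not nullable: C, P, Q, S — each has a terminal in every rule's right-hand side or depends on a non-nullable symbol.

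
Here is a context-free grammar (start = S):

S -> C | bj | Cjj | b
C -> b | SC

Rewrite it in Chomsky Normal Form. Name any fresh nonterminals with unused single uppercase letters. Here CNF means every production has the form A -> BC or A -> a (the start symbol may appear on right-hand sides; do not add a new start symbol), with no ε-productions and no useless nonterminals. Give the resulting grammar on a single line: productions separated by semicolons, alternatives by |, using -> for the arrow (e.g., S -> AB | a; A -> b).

No ε-productions.
After unit-elimination: S -> b | SC | bj | Cjj; C -> b | SC.
TERM: introduce B -> b, A -> j and substitute in every rule of length ≥2.
BIN: S -> CAA becomes S -> CD, D -> AA.

S -> b | BA | CD | SC; A -> j; B -> b; C -> b | SC; D -> AA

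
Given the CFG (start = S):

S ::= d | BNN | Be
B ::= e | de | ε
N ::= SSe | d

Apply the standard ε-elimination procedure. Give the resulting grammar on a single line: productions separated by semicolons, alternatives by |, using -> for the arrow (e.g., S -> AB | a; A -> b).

Nullable set: {B}.
S -> BNN: B nullable, giving BNN | NN.
S -> Be: B nullable, giving Be | e.
Drop B -> ε.
Unchanged (no nullable symbols): S -> d; B -> de; B -> e; N -> SSe; N -> d.

S -> d | e | Be | NN | BNN; B -> e | de; N -> d | SSe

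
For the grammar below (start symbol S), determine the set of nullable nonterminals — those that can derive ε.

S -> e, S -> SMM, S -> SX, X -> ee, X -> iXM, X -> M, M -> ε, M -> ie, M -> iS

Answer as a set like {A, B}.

{M, X}

Directly nullable (have an ε-rule): {M}.
X is nullable via X -> M (every symbol on the right is already known nullable).
Not nullable: S — each has a terminal in every rule's right-hand side or depends on a non-nullable symbol.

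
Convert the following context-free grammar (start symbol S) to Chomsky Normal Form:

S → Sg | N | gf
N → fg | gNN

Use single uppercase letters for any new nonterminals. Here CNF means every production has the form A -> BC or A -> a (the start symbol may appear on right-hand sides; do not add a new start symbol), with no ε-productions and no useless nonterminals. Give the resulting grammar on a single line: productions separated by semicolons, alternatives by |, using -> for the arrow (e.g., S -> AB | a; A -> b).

S -> AB | BA | BD | SB; A -> f; B -> g; C -> NN; D -> NN; N -> AB | BC

No ε-productions.
After unit-elimination: S -> Sg | fg | gf | gNN; N -> fg | gNN.
TERM: introduce A -> f, B -> g and substitute in every rule of length ≥2.
BIN: N -> BNN becomes N -> BC, C -> NN; S -> BNN becomes S -> BD, D -> NN.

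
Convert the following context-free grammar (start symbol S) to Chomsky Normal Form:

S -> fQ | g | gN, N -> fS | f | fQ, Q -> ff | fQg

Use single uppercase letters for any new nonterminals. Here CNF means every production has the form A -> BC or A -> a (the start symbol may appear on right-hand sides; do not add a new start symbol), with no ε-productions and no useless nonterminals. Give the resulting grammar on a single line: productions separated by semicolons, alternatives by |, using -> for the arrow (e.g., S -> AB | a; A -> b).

No ε-productions.
No unit productions to eliminate.
TERM: introduce A -> f, B -> g and substitute in every rule of length ≥2.
BIN: Q -> AQB becomes Q -> AC, C -> QB.

S -> g | AQ | BN; A -> f; B -> g; C -> QB; N -> f | AQ | AS; Q -> AA | AC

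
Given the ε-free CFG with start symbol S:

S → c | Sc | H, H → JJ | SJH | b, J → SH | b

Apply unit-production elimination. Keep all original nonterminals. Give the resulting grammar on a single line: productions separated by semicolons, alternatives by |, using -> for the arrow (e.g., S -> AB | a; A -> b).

Unit productions: S->H.
Unit pairs (A ⇒* B via units): (S,H).
S: inherits non-unit rules of {H, S} → JJ | SJH | Sc | b | c.
H: inherits non-unit rules of {H} → JJ | SJH | b.
J: inherits non-unit rules of {J} → SH | b.

S -> b | c | JJ | Sc | SJH; H -> b | JJ | SJH; J -> b | SH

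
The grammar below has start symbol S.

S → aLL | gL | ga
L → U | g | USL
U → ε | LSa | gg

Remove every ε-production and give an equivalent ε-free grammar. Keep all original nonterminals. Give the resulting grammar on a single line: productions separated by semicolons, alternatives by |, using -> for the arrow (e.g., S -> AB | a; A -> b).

S -> a | g | aL | gL | ga | aLL; L -> S | U | g | SL | US | USL; U -> Sa | gg | LSa

Nullable set: {L, U}.
S -> aLL: L, L nullable, giving a | aL | aLL.
S -> gL: L nullable, giving g | gL.
L -> U: U nullable, giving U.
L -> USL: U, L nullable, giving S | SL | US | USL.
Drop U -> ε.
U -> LSa: L nullable, giving LSa | Sa.
Unchanged (no nullable symbols): S -> ga; L -> g; U -> gg.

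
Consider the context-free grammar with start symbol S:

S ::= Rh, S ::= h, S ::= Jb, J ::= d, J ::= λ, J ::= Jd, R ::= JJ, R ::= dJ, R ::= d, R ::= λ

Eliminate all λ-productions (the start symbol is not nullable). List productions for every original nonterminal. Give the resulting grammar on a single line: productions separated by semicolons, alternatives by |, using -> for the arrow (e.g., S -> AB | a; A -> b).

Nullable set: {J, R}.
S -> Jb: J nullable, giving Jb | b.
S -> Rh: R nullable, giving Rh | h.
Drop J -> λ.
J -> Jd: J nullable, giving Jd | d.
Drop R -> λ.
R -> JJ: J, J nullable, giving J | JJ.
R -> dJ: J nullable, giving d | dJ.
Unchanged (no nullable symbols): S -> h; J -> d; R -> d.

S -> b | h | Jb | Rh; J -> d | Jd; R -> J | d | JJ | dJ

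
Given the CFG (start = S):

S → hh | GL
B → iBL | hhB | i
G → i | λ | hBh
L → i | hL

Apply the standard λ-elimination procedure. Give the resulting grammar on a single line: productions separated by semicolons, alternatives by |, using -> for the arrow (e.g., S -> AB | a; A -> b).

Nullable set: {G}.
S -> GL: G nullable, giving GL | L.
Drop G -> λ.
Unchanged (no nullable symbols): S -> hh; B -> hhB; B -> i; B -> iBL; G -> hBh; G -> i; L -> hL; L -> i.

S -> L | GL | hh; B -> i | hhB | iBL; G -> i | hBh; L -> i | hL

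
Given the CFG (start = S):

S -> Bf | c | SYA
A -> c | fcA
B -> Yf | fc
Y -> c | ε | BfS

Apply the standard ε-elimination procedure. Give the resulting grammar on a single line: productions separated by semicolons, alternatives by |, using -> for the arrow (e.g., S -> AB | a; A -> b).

S -> c | Bf | SA | SYA; A -> c | fcA; B -> f | Yf | fc; Y -> c | BfS

Nullable set: {Y}.
S -> SYA: Y nullable, giving SA | SYA.
B -> Yf: Y nullable, giving Yf | f.
Drop Y -> ε.
Unchanged (no nullable symbols): S -> Bf; S -> c; A -> c; A -> fcA; B -> fc; Y -> BfS; Y -> c.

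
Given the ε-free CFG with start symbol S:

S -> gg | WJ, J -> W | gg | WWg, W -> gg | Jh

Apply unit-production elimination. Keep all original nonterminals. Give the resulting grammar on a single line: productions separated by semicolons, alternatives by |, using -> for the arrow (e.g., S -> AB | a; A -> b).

S -> WJ | gg; J -> Jh | gg | WWg; W -> Jh | gg

Unit productions: J->W.
Unit pairs (A ⇒* B via units): (J,W).
S: inherits non-unit rules of {S} → WJ | gg.
J: inherits non-unit rules of {J, W} → Jh | WWg | gg.
W: inherits non-unit rules of {W} → Jh | gg.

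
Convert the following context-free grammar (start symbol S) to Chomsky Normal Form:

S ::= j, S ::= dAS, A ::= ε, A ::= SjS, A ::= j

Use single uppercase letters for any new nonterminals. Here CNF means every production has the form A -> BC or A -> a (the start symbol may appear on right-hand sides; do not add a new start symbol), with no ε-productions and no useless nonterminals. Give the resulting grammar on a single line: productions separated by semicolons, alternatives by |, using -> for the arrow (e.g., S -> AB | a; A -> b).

S -> j | CE | CS; A -> j | SD; B -> j; C -> d; D -> BS; E -> AS

Nullable: {A}; after ε-elimination: S -> j | dS | dAS; A -> j | SjS.
No unit productions to eliminate.
TERM: introduce C -> d, B -> j and substitute in every rule of length ≥2.
BIN: A -> SBS becomes A -> SD, D -> BS; S -> CAS becomes S -> CE, E -> AS.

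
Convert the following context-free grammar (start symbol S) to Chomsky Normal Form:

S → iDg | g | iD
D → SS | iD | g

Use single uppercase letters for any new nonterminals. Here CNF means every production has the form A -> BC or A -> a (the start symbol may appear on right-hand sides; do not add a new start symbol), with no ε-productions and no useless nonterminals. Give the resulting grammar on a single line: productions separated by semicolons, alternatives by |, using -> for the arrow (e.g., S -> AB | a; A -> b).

No ε-productions.
No unit productions to eliminate.
TERM: introduce B -> g, A -> i and substitute in every rule of length ≥2.
BIN: S -> ADB becomes S -> AC, C -> DB.

S -> g | AC | AD; A -> i; B -> g; C -> DB; D -> g | AD | SS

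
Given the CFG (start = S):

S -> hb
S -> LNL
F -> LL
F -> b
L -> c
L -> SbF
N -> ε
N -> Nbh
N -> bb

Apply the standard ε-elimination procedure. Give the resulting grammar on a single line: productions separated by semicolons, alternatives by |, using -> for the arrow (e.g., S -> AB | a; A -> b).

S -> LL | hb | LNL; F -> b | LL; L -> c | SbF; N -> bb | bh | Nbh

Nullable set: {N}.
S -> LNL: N nullable, giving LL | LNL.
Drop N -> ε.
N -> Nbh: N nullable, giving Nbh | bh.
Unchanged (no nullable symbols): S -> hb; F -> LL; F -> b; L -> SbF; L -> c; N -> bb.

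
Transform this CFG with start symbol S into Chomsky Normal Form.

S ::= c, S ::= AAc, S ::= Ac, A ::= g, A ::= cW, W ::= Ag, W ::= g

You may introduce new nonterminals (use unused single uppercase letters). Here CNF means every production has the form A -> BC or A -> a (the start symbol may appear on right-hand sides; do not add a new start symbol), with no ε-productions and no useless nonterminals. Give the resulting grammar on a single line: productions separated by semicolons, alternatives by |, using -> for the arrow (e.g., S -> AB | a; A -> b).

No ε-productions.
No unit productions to eliminate.
TERM: introduce B -> c, C -> g and substitute in every rule of length ≥2.
BIN: S -> AAB becomes S -> AD, D -> AB.

S -> c | AB | AD; A -> g | BW; B -> c; C -> g; D -> AB; W -> g | AC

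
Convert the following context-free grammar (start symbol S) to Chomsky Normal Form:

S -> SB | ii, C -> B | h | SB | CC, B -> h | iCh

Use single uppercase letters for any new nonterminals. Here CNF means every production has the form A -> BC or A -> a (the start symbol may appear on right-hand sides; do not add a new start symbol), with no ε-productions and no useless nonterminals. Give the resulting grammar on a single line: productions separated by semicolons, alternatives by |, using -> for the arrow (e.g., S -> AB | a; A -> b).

S -> AA | SB; A -> i; B -> h | AE; C -> h | AF | CC | SB; D -> h; E -> CD; F -> CD

No ε-productions.
After unit-elimination: S -> SB | ii; B -> h | iCh; C -> h | CC | SB | iCh.
TERM: introduce D -> h, A -> i and substitute in every rule of length ≥2.
BIN: B -> ACD becomes B -> AE, E -> CD; C -> ACD becomes C -> AF, F -> CD.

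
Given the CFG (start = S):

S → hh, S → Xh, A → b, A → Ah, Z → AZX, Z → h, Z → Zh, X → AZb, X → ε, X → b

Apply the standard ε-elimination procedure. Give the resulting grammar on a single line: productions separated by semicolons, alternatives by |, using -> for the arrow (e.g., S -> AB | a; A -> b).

S -> h | Xh | hh; A -> b | Ah; X -> b | AZb; Z -> h | AZ | Zh | AZX

Nullable set: {X}.
S -> Xh: X nullable, giving Xh | h.
Drop X -> ε.
Z -> AZX: X nullable, giving AZ | AZX.
Unchanged (no nullable symbols): S -> hh; A -> Ah; A -> b; X -> AZb; X -> b; Z -> Zh; Z -> h.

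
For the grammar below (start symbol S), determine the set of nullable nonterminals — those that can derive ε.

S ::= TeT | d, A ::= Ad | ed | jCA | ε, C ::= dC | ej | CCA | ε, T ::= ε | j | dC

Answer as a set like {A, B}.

Directly nullable (have an ε-rule): {A, C, T}.
Not nullable: S — each has a terminal in every rule's right-hand side or depends on a non-nullable symbol.

{A, C, T}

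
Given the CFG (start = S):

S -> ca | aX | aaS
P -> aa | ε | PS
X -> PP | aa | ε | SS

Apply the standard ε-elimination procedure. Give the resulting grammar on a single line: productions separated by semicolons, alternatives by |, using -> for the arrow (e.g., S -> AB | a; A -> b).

S -> a | aX | ca | aaS; P -> S | PS | aa; X -> P | PP | SS | aa

Nullable set: {P, X}.
S -> aX: X nullable, giving a | aX.
Drop P -> ε.
P -> PS: P nullable, giving PS | S.
Drop X -> ε.
X -> PP: P, P nullable, giving P | PP.
Unchanged (no nullable symbols): S -> aaS; S -> ca; P -> aa; X -> SS; X -> aa.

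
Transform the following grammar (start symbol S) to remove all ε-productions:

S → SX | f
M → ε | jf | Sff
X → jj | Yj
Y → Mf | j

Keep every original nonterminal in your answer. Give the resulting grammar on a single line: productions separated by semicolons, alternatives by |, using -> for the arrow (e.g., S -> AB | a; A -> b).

Nullable set: {M}.
Drop M -> ε.
Y -> Mf: M nullable, giving Mf | f.
Unchanged (no nullable symbols): S -> SX; S -> f; M -> Sff; M -> jf; X -> Yj; X -> jj; Y -> j.

S -> f | SX; M -> jf | Sff; X -> Yj | jj; Y -> f | j | Mf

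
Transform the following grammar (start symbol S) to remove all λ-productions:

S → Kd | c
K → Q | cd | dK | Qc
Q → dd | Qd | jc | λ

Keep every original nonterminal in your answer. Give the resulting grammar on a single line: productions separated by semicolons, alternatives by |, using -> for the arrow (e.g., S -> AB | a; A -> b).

Nullable set: {K, Q}.
S -> Kd: K nullable, giving Kd | d.
K -> Q: Q nullable, giving Q.
K -> Qc: Q nullable, giving Qc | c.
K -> dK: K nullable, giving d | dK.
Drop Q -> λ.
Q -> Qd: Q nullable, giving Qd | d.
Unchanged (no nullable symbols): S -> c; K -> cd; Q -> dd; Q -> jc.

S -> c | d | Kd; K -> Q | c | d | Qc | cd | dK; Q -> d | Qd | dd | jc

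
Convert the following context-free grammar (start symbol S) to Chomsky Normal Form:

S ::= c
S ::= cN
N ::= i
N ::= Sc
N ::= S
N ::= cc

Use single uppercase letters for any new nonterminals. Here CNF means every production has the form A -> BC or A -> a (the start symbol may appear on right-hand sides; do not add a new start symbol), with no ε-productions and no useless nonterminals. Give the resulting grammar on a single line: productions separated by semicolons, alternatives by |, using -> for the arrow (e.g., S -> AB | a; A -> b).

No ε-productions.
After unit-elimination: S -> c | cN; N -> c | i | Sc | cN | cc.
TERM: introduce A -> c and substitute in every rule of length ≥2.

S -> c | AN; A -> c; N -> c | i | AA | AN | SA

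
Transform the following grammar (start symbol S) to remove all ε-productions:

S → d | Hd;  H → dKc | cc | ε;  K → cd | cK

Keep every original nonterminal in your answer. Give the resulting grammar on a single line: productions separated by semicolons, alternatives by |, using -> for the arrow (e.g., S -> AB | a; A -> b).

S -> d | Hd; H -> cc | dKc; K -> cK | cd

Nullable set: {H}.
S -> Hd: H nullable, giving Hd | d.
Drop H -> ε.
Unchanged (no nullable symbols): S -> d; H -> cc; H -> dKc; K -> cK; K -> cd.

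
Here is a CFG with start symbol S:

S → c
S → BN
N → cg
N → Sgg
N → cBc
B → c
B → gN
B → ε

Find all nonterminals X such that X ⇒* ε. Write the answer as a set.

{B}

Directly nullable (have an ε-rule): {B}.
Not nullable: N, S — each has a terminal in every rule's right-hand side or depends on a non-nullable symbol.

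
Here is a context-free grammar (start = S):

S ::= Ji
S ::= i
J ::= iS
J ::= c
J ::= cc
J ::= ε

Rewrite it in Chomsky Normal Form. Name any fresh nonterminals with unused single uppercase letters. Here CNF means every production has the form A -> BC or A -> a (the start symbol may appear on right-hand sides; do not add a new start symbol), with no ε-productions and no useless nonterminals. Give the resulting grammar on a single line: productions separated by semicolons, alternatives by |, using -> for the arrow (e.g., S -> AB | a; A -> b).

Nullable: {J}; after ε-elimination: S -> i | Ji; J -> c | cc | iS.
No unit productions to eliminate.
TERM: introduce A -> c, B -> i and substitute in every rule of length ≥2.

S -> i | JB; A -> c; B -> i; J -> c | AA | BS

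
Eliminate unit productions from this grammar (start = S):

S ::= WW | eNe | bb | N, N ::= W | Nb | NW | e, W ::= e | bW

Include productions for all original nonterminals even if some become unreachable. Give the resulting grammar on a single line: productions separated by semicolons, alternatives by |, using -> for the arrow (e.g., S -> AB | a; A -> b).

S -> e | NW | Nb | WW | bW | bb | eNe; N -> e | NW | Nb | bW; W -> e | bW

Unit productions: N->W, S->N.
Unit pairs (A ⇒* B via units): (N,W), (S,N), (S,W).
S: inherits non-unit rules of {N, S, W} → NW | Nb | WW | bW | bb | e | eNe.
N: inherits non-unit rules of {N, W} → NW | Nb | bW | e.
W: inherits non-unit rules of {W} → bW | e.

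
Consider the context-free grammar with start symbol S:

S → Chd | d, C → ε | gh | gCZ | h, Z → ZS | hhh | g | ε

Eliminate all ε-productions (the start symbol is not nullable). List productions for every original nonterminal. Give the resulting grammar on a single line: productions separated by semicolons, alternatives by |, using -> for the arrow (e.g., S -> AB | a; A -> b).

S -> d | hd | Chd; C -> g | h | gC | gZ | gh | gCZ; Z -> S | g | ZS | hhh

Nullable set: {C, Z}.
S -> Chd: C nullable, giving Chd | hd.
Drop C -> ε.
C -> gCZ: C, Z nullable, giving g | gC | gCZ | gZ.
Drop Z -> ε.
Z -> ZS: Z nullable, giving S | ZS.
Unchanged (no nullable symbols): S -> d; C -> gh; C -> h; Z -> g; Z -> hhh.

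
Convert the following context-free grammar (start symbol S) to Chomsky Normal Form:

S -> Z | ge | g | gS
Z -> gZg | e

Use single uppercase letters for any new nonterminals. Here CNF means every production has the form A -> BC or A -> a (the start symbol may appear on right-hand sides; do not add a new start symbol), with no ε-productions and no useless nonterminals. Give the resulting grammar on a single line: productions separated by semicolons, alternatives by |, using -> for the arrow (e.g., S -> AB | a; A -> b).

No ε-productions.
After unit-elimination: S -> e | g | gS | ge | gZg; Z -> e | gZg.
TERM: introduce B -> e, A -> g and substitute in every rule of length ≥2.
BIN: S -> AZA becomes S -> AC, C -> ZA; Z -> AZA becomes Z -> AD, D -> ZA.

S -> e | g | AB | AC | AS; A -> g; B -> e; C -> ZA; D -> ZA; Z -> e | AD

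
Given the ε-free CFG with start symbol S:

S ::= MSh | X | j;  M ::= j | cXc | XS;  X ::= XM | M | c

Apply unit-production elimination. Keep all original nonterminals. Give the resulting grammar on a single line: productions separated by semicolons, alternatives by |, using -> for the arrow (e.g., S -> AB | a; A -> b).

S -> c | j | XM | XS | MSh | cXc; M -> j | XS | cXc; X -> c | j | XM | XS | cXc

Unit productions: S->X, X->M.
Unit pairs (A ⇒* B via units): (S,M), (S,X), (X,M).
S: inherits non-unit rules of {M, S, X} → MSh | XM | XS | c | cXc | j.
M: inherits non-unit rules of {M} → XS | cXc | j.
X: inherits non-unit rules of {M, X} → XM | XS | c | cXc | j.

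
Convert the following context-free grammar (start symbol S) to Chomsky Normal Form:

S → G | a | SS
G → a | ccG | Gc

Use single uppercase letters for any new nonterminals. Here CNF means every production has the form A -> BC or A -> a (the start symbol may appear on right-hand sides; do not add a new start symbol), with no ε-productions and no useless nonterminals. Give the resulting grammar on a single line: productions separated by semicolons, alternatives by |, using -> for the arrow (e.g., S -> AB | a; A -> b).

S -> a | AC | GA | SS; A -> c; B -> AG; C -> AG; G -> a | AB | GA

No ε-productions.
After unit-elimination: S -> a | Gc | SS | ccG; G -> a | Gc | ccG.
TERM: introduce A -> c and substitute in every rule of length ≥2.
BIN: G -> AAG becomes G -> AB, B -> AG; S -> AAG becomes S -> AC, C -> AG.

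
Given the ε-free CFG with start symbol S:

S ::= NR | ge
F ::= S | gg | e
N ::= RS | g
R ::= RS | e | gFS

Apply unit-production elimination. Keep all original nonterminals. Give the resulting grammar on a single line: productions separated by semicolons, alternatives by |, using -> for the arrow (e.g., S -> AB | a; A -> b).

Unit productions: F->S.
Unit pairs (A ⇒* B via units): (F,S).
S: inherits non-unit rules of {S} → NR | ge.
F: inherits non-unit rules of {F, S} → NR | e | ge | gg.
N: inherits non-unit rules of {N} → RS | g.
R: inherits non-unit rules of {R} → RS | e | gFS.

S -> NR | ge; F -> e | NR | ge | gg; N -> g | RS; R -> e | RS | gFS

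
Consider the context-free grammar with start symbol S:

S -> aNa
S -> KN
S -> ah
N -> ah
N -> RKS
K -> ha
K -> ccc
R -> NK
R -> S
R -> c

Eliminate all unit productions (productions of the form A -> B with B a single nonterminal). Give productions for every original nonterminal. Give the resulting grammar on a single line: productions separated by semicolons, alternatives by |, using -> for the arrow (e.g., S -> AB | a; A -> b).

Unit productions: R->S.
Unit pairs (A ⇒* B via units): (R,S).
S: inherits non-unit rules of {S} → KN | aNa | ah.
K: inherits non-unit rules of {K} → ccc | ha.
N: inherits non-unit rules of {N} → RKS | ah.
R: inherits non-unit rules of {R, S} → KN | NK | aNa | ah | c.

S -> KN | ah | aNa; K -> ha | ccc; N -> ah | RKS; R -> c | KN | NK | ah | aNa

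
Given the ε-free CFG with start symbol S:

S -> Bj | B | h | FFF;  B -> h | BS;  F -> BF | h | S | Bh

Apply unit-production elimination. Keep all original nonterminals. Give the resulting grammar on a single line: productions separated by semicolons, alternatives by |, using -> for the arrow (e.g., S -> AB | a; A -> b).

S -> h | BS | Bj | FFF; B -> h | BS; F -> h | BF | BS | Bh | Bj | FFF

Unit productions: F->S, S->B.
Unit pairs (A ⇒* B via units): (F,B), (F,S), (S,B).
S: inherits non-unit rules of {B, S} → BS | Bj | FFF | h.
B: inherits non-unit rules of {B} → BS | h.
F: inherits non-unit rules of {B, F, S} → BF | BS | Bh | Bj | FFF | h.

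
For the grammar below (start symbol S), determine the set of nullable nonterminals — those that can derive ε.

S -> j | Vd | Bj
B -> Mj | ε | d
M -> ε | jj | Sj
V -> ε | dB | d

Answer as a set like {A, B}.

{B, M, V}

Directly nullable (have an ε-rule): {B, M, V}.
Not nullable: S — each has a terminal in every rule's right-hand side or depends on a non-nullable symbol.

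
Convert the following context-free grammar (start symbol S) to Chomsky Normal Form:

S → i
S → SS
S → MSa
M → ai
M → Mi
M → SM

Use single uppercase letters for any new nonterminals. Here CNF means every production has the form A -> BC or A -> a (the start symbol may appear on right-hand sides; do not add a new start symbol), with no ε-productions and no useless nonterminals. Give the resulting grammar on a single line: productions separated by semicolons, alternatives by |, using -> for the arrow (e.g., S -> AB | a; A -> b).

S -> i | MC | SS; A -> i; B -> a; C -> SB; M -> BA | MA | SM

No ε-productions.
No unit productions to eliminate.
TERM: introduce B -> a, A -> i and substitute in every rule of length ≥2.
BIN: S -> MSB becomes S -> MC, C -> SB.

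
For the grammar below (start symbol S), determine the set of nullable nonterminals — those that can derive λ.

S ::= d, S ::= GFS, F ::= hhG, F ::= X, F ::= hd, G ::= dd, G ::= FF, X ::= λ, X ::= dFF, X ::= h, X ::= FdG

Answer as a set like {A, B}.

Directly nullable (have an ε-rule): {X}.
F is nullable via F -> X (every symbol on the right is already known nullable).
G is nullable via G -> FF (every symbol on the right is already known nullable).
Not nullable: S — each has a terminal in every rule's right-hand side or depends on a non-nullable symbol.

{F, G, X}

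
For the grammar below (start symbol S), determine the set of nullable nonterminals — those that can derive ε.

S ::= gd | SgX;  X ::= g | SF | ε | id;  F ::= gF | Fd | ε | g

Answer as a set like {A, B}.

Directly nullable (have an ε-rule): {F, X}.
Not nullable: S — each has a terminal in every rule's right-hand side or depends on a non-nullable symbol.

{F, X}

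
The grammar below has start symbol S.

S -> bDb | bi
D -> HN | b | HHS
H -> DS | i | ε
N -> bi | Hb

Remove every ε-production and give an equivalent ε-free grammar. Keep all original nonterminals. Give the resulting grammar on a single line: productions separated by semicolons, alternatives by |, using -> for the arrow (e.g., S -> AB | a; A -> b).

Nullable set: {H}.
D -> HHS: H, H nullable, giving HHS | HS | S.
D -> HN: H nullable, giving HN | N.
Drop H -> ε.
N -> Hb: H nullable, giving Hb | b.
Unchanged (no nullable symbols): S -> bDb; S -> bi; D -> b; H -> DS; H -> i; N -> bi.

S -> bi | bDb; D -> N | S | b | HN | HS | HHS; H -> i | DS; N -> b | Hb | bi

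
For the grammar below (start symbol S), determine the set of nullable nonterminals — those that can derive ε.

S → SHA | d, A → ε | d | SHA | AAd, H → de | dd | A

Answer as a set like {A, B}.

Directly nullable (have an ε-rule): {A}.
H is nullable via H -> A (every symbol on the right is already known nullable).
Not nullable: S — each has a terminal in every rule's right-hand side or depends on a non-nullable symbol.

{A, H}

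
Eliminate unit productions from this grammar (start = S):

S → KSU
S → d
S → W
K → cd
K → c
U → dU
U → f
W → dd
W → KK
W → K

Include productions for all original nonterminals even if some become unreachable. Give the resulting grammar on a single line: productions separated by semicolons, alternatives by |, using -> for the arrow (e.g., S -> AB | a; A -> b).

S -> c | d | KK | cd | dd | KSU; K -> c | cd; U -> f | dU; W -> c | KK | cd | dd

Unit productions: S->W, W->K.
Unit pairs (A ⇒* B via units): (S,K), (S,W), (W,K).
S: inherits non-unit rules of {K, S, W} → KK | KSU | c | cd | d | dd.
K: inherits non-unit rules of {K} → c | cd.
U: inherits non-unit rules of {U} → dU | f.
W: inherits non-unit rules of {K, W} → KK | c | cd | dd.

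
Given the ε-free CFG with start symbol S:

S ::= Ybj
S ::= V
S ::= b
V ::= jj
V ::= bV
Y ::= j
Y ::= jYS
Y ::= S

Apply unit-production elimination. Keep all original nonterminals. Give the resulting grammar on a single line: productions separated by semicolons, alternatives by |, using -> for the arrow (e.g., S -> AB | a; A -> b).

Unit productions: S->V, Y->S.
Unit pairs (A ⇒* B via units): (S,V), (Y,S), (Y,V).
S: inherits non-unit rules of {S, V} → Ybj | b | bV | jj.
V: inherits non-unit rules of {V} → bV | jj.
Y: inherits non-unit rules of {S, V, Y} → Ybj | b | bV | j | jYS | jj.

S -> b | bV | jj | Ybj; V -> bV | jj; Y -> b | j | bV | jj | Ybj | jYS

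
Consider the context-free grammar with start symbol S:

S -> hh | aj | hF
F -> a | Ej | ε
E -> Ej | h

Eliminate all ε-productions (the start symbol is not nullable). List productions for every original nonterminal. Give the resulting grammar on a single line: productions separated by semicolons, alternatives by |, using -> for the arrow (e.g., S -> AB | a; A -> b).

Nullable set: {F}.
S -> hF: F nullable, giving h | hF.
Drop F -> ε.
Unchanged (no nullable symbols): S -> aj; S -> hh; E -> Ej; E -> h; F -> Ej; F -> a.

S -> h | aj | hF | hh; E -> h | Ej; F -> a | Ej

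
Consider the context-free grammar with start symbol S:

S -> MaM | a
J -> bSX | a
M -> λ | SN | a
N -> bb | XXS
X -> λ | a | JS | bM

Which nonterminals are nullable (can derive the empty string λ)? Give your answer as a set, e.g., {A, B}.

{M, X}

Directly nullable (have an ε-rule): {M, X}.
Not nullable: J, N, S — each has a terminal in every rule's right-hand side or depends on a non-nullable symbol.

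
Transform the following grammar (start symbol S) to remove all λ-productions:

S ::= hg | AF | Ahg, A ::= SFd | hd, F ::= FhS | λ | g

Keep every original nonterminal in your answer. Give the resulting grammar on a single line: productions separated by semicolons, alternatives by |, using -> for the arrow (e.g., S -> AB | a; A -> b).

S -> A | AF | hg | Ahg; A -> Sd | hd | SFd; F -> g | hS | FhS

Nullable set: {F}.
S -> AF: F nullable, giving A | AF.
A -> SFd: F nullable, giving SFd | Sd.
Drop F -> λ.
F -> FhS: F nullable, giving FhS | hS.
Unchanged (no nullable symbols): S -> Ahg; S -> hg; A -> hd; F -> g.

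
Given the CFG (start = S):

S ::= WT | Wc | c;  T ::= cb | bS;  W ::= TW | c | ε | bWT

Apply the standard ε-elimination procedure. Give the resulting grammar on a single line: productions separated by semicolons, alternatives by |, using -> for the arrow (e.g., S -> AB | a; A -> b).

Nullable set: {W}.
S -> WT: W nullable, giving T | WT.
S -> Wc: W nullable, giving Wc | c.
Drop W -> ε.
W -> TW: W nullable, giving T | TW.
W -> bWT: W nullable, giving bT | bWT.
Unchanged (no nullable symbols): S -> c; T -> bS; T -> cb; W -> c.

S -> T | c | WT | Wc; T -> bS | cb; W -> T | c | TW | bT | bWT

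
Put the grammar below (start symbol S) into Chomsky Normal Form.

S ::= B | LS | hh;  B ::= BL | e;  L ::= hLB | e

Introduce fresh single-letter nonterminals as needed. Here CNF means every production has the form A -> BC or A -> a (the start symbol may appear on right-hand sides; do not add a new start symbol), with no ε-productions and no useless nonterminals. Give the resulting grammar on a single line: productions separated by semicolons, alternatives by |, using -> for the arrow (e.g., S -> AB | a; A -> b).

S -> e | AA | BL | LS; A -> h; B -> e | BL; C -> LB; L -> e | AC

No ε-productions.
After unit-elimination: S -> e | BL | LS | hh; B -> e | BL; L -> e | hLB.
TERM: introduce A -> h and substitute in every rule of length ≥2.
BIN: L -> ALB becomes L -> AC, C -> LB.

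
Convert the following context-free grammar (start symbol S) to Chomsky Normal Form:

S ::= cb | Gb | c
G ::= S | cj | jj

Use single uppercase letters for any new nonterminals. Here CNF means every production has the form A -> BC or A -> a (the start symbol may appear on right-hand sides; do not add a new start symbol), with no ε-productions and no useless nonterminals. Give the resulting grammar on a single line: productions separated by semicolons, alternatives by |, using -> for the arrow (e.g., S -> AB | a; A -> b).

S -> c | BA | GA; A -> b; B -> c; C -> j; G -> c | BA | BC | CC | GA

No ε-productions.
After unit-elimination: S -> c | Gb | cb; G -> c | Gb | cb | cj | jj.
TERM: introduce A -> b, B -> c, C -> j and substitute in every rule of length ≥2.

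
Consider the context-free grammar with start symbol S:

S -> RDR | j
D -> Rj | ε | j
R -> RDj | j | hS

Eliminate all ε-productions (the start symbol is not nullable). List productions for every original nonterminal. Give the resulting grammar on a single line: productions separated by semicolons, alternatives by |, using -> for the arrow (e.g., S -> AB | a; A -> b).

Nullable set: {D}.
S -> RDR: D nullable, giving RDR | RR.
Drop D -> ε.
R -> RDj: D nullable, giving RDj | Rj.
Unchanged (no nullable symbols): S -> j; D -> Rj; D -> j; R -> hS; R -> j.

S -> j | RR | RDR; D -> j | Rj; R -> j | Rj | hS | RDj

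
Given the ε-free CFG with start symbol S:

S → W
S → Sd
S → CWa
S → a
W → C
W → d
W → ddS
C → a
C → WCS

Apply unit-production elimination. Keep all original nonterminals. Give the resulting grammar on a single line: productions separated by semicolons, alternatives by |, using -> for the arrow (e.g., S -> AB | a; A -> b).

Unit productions: S->W, W->C.
Unit pairs (A ⇒* B via units): (S,C), (S,W), (W,C).
S: inherits non-unit rules of {C, S, W} → CWa | Sd | WCS | a | d | ddS.
C: inherits non-unit rules of {C} → WCS | a.
W: inherits non-unit rules of {C, W} → WCS | a | d | ddS.

S -> a | d | Sd | CWa | WCS | ddS; C -> a | WCS; W -> a | d | WCS | ddS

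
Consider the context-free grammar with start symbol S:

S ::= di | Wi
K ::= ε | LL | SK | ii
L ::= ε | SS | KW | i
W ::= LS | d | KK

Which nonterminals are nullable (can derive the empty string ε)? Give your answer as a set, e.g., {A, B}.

{K, L, W}

Directly nullable (have an ε-rule): {K, L}.
W is nullable via W -> KK (every symbol on the right is already known nullable).
Not nullable: S — each has a terminal in every rule's right-hand side or depends on a non-nullable symbol.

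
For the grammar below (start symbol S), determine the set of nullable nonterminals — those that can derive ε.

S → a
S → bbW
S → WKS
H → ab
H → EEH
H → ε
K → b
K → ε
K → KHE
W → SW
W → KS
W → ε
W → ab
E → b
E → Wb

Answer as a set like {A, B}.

Directly nullable (have an ε-rule): {H, K, W}.
Not nullable: E, S — each has a terminal in every rule's right-hand side or depends on a non-nullable symbol.

{H, K, W}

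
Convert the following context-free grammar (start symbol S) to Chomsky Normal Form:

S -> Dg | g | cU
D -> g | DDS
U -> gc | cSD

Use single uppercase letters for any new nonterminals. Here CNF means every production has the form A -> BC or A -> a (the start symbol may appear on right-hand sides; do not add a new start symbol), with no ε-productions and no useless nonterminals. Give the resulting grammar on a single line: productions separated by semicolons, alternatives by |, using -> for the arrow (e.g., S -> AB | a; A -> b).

S -> g | BU | DA; A -> g; B -> c; C -> DS; D -> g | DC; E -> SD; U -> AB | BE

No ε-productions.
No unit productions to eliminate.
TERM: introduce B -> c, A -> g and substitute in every rule of length ≥2.
BIN: D -> DDS becomes D -> DC, C -> DS; U -> BSD becomes U -> BE, E -> SD.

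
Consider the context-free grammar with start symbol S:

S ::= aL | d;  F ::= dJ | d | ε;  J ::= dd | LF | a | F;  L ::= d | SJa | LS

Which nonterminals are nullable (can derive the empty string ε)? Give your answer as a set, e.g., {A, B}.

Directly nullable (have an ε-rule): {F}.
J is nullable via J -> F (every symbol on the right is already known nullable).
Not nullable: L, S — each has a terminal in every rule's right-hand side or depends on a non-nullable symbol.

{F, J}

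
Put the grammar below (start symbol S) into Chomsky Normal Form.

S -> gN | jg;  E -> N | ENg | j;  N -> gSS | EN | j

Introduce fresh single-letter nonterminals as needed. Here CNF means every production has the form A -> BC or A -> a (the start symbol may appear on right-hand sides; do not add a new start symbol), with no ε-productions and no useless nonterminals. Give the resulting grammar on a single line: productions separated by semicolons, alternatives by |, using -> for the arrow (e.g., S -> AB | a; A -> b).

No ε-productions.
After unit-elimination: S -> gN | jg; E -> j | EN | ENg | gSS; N -> j | EN | gSS.
TERM: introduce A -> g, B -> j and substitute in every rule of length ≥2.
BIN: E -> ASS becomes E -> AC, C -> SS; E -> ENA becomes E -> ED, D -> NA; N -> ASS becomes N -> AF, F -> SS.

S -> AN | BA; A -> g; B -> j; C -> SS; D -> NA; E -> j | AC | ED | EN; F -> SS; N -> j | AF | EN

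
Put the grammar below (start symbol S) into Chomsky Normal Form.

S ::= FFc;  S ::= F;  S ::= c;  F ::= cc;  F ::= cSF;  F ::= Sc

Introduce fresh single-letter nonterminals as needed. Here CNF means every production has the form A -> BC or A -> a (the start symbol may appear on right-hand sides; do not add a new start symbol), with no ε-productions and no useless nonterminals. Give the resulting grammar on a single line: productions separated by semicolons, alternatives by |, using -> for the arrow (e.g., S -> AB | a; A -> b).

S -> c | AA | AC | FD | SA; A -> c; B -> SF; C -> SF; D -> FA; F -> AA | AB | SA

No ε-productions.
After unit-elimination: S -> c | Sc | cc | FFc | cSF; F -> Sc | cc | cSF.
TERM: introduce A -> c and substitute in every rule of length ≥2.
BIN: F -> ASF becomes F -> AB, B -> SF; S -> ASF becomes S -> AC, C -> SF; S -> FFA becomes S -> FD, D -> FA.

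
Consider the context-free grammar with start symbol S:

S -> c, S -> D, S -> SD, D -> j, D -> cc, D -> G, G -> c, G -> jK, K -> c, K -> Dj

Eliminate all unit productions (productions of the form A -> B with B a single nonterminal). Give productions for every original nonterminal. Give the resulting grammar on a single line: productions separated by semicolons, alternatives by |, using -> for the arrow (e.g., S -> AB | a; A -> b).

S -> c | j | SD | cc | jK; D -> c | j | cc | jK; G -> c | jK; K -> c | Dj

Unit productions: D->G, S->D.
Unit pairs (A ⇒* B via units): (D,G), (S,D), (S,G).
S: inherits non-unit rules of {D, G, S} → SD | c | cc | j | jK.
D: inherits non-unit rules of {D, G} → c | cc | j | jK.
G: inherits non-unit rules of {G} → c | jK.
K: inherits non-unit rules of {K} → Dj | c.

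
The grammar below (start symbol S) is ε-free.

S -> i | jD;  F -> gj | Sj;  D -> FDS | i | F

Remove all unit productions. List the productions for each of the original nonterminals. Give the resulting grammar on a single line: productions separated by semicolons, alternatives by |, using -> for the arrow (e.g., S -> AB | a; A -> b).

Unit productions: D->F.
Unit pairs (A ⇒* B via units): (D,F).
S: inherits non-unit rules of {S} → i | jD.
D: inherits non-unit rules of {D, F} → FDS | Sj | gj | i.
F: inherits non-unit rules of {F} → Sj | gj.

S -> i | jD; D -> i | Sj | gj | FDS; F -> Sj | gj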